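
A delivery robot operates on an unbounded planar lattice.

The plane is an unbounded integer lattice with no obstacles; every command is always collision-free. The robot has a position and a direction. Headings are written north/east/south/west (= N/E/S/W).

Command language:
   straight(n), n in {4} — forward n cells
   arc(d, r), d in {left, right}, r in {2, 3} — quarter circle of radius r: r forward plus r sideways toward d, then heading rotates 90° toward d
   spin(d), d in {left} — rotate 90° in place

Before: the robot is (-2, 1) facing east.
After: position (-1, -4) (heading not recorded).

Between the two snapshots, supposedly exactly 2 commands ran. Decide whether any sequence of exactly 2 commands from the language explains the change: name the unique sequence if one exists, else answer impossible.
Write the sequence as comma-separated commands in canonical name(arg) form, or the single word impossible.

key: running arc(right, 2) before arc(right, 3) would end elsewhere — order is forced
initial: (-2, 1) facing east
1. arc(right, 3) → (1, -2) facing south
2. arc(right, 2) → (-1, -4) facing west
uniquely the one of 36 2-step routes that fits.

arc(right, 3), arc(right, 2)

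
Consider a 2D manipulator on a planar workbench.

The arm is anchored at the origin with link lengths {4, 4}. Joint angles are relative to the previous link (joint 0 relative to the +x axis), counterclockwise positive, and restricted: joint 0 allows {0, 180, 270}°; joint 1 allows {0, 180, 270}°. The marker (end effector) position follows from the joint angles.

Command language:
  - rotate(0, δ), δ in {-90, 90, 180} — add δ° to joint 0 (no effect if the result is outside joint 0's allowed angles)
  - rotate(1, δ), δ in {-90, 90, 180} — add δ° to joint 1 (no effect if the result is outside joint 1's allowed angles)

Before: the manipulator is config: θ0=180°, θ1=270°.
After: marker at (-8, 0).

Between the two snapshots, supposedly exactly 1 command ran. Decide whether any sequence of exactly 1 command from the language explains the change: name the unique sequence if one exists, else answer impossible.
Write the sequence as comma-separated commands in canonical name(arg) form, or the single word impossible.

rotate(1, 90)

initial: config: θ0=180°, θ1=270°
step 1 (rotate(1, 90)): config: θ0=180°, θ1=0°
all 6 alternatives checked — unique.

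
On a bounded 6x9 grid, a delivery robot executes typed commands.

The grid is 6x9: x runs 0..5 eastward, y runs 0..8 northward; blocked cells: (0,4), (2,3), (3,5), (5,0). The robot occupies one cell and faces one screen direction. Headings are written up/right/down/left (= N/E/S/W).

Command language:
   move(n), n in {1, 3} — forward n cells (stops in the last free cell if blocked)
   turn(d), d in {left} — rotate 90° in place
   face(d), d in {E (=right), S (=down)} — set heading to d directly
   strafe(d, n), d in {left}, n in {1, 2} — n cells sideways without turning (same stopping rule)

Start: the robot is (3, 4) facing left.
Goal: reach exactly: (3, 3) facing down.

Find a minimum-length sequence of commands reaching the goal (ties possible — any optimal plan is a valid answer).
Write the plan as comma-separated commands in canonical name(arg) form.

initial: (3, 4) facing left
step 1 (turn(left)): (3, 4) facing down
step 2 (move(1)): (3, 3) facing down
nothing shorter than 2 reaches the goal.

turn(left), move(1)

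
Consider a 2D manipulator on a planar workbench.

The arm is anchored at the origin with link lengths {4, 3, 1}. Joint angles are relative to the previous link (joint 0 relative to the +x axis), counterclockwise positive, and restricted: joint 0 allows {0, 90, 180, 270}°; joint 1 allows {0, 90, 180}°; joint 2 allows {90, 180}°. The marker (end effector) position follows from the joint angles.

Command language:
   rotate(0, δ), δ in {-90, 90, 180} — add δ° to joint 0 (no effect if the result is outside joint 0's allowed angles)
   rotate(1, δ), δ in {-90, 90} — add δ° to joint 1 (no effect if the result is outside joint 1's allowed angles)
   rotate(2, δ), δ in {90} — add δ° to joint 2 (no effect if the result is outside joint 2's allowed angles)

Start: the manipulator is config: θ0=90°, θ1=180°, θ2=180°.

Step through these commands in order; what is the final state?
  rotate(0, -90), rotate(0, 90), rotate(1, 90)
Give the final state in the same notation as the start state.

t0: config: θ0=90°, θ1=180°, θ2=180°
1. rotate(0, -90) → config: θ0=0°, θ1=180°, θ2=180°
2. rotate(0, 90) → config: θ0=90°, θ1=180°, θ2=180°
3. rotate(1, 90) → config: θ0=90°, θ1=180°, θ2=180°

config: θ0=90°, θ1=180°, θ2=180°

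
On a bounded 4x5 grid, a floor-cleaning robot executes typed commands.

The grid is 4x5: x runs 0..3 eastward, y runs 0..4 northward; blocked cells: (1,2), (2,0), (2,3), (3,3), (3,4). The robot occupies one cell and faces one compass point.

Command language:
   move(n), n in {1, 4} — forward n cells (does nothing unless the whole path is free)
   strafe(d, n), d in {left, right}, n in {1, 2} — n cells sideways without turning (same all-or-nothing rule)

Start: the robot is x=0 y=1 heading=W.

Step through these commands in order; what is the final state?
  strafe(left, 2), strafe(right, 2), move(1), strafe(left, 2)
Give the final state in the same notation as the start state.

begin: x=0 y=1 heading=W
1. strafe(left, 2) → x=0 y=1 heading=W
2. strafe(right, 2) → x=0 y=3 heading=W
3. move(1) → x=0 y=3 heading=W
4. strafe(left, 2) → x=0 y=1 heading=W

x=0 y=1 heading=W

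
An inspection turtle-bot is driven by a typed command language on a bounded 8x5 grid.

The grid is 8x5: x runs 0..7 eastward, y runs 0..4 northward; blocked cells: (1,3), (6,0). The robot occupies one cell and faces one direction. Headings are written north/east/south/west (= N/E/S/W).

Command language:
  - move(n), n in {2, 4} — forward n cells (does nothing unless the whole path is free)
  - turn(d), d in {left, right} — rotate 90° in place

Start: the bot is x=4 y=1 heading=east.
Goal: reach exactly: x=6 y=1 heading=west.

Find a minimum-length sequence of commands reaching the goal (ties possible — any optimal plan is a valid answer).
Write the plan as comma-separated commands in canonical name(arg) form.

move(2), turn(left), turn(left)

t0: x=4 y=1 heading=east
t=1 move(2) ⇒ x=6 y=1 heading=east
t=2 turn(left) ⇒ x=6 y=1 heading=north
t=3 turn(left) ⇒ x=6 y=1 heading=west
no 2-step plan works, so 3 is optimal.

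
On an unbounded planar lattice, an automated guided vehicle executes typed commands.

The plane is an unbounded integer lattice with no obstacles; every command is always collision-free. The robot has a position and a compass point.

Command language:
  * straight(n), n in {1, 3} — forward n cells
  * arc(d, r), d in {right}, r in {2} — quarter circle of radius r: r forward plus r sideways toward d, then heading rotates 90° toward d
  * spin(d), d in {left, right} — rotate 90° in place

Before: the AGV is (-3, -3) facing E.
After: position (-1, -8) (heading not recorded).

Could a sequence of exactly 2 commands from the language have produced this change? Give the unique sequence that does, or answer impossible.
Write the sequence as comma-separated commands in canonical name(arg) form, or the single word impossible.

arc(right, 2), straight(3)

key: running straight(3) before arc(right, 2) would end elsewhere — order is forced
start: (-3, -3) facing E
t=1 arc(right, 2) ⇒ (-1, -5) facing S
t=2 straight(3) ⇒ (-1, -8) facing S
uniquely the one of 25 2-step routes that fits.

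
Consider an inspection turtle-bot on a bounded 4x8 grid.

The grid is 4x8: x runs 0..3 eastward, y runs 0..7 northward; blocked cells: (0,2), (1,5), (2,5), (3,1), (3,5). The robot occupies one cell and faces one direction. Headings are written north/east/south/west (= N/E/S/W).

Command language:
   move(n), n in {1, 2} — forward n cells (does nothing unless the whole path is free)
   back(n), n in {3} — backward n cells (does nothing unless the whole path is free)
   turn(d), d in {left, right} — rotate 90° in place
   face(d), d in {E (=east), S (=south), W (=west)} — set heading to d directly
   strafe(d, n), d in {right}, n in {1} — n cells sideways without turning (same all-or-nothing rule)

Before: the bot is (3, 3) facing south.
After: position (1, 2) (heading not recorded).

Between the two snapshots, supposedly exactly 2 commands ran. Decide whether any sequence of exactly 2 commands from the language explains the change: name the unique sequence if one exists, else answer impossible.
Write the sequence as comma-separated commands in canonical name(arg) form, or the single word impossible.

no 2-step route produces this change.

impossible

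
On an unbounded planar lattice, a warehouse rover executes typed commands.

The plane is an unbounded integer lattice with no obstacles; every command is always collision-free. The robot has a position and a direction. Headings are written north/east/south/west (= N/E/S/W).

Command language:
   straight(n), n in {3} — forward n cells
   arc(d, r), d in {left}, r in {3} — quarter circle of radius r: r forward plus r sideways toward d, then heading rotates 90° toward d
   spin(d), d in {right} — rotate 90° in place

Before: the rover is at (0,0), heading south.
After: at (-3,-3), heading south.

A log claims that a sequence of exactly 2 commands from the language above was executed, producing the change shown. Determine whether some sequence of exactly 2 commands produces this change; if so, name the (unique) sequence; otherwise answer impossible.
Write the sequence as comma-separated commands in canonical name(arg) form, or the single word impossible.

spin(right), arc(left, 3)

key: running arc(left, 3) before spin(right) would end elsewhere — order is forced
start: at (0,0), heading south
[1] after spin(right): at (0,0), heading west
[2] after arc(left, 3): at (-3,-3), heading south
no other 2-command option fits: unique.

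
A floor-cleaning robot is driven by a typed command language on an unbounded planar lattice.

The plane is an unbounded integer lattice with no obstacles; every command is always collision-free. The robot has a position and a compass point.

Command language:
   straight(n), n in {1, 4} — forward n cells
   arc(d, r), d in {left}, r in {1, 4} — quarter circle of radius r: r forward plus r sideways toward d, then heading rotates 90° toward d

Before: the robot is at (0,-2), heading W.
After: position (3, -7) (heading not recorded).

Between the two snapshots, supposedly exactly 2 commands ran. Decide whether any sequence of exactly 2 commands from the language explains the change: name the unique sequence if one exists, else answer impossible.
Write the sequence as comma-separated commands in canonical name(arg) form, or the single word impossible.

arc(left, 1), arc(left, 4)

key: order matters: swapping arc(left, 1) and arc(left, 4) lands elsewhere
start: at (0,-2), heading W
[1] after arc(left, 1): at (-1,-3), heading S
[2] after arc(left, 4): at (3,-7), heading E
no rival 2-sequence matches.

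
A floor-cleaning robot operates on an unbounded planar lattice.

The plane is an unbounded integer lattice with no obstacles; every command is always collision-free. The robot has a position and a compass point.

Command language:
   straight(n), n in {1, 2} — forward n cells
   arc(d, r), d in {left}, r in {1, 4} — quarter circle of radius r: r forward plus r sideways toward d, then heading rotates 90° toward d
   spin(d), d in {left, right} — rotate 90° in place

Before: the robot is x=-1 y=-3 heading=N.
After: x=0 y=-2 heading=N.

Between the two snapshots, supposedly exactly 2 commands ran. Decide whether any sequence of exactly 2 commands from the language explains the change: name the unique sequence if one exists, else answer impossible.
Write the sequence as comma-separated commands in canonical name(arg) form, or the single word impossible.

key: heading stays N — rotations cancel among the 2 commands
begin: x=-1 y=-3 heading=N
1. spin(right) → x=-1 y=-3 heading=E
2. arc(left, 1) → x=0 y=-2 heading=N
uniquely the one of 36 2-step routes that fits.

spin(right), arc(left, 1)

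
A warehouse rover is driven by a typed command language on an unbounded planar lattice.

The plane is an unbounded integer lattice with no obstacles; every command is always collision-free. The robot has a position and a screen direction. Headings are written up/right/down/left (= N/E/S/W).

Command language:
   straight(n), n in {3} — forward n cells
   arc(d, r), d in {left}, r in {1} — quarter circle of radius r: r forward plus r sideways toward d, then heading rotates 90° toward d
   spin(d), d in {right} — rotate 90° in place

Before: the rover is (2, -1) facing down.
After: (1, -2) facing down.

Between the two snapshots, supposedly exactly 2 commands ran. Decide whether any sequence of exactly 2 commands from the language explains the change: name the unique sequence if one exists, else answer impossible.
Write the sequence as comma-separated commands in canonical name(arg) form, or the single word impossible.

spin(right), arc(left, 1)

key: order matters: swapping spin(right) and arc(left, 1) lands elsewhere
from: (2, -1) facing down
[1] after spin(right): (2, -1) facing left
[2] after arc(left, 1): (1, -2) facing down
no rival 2-sequence matches.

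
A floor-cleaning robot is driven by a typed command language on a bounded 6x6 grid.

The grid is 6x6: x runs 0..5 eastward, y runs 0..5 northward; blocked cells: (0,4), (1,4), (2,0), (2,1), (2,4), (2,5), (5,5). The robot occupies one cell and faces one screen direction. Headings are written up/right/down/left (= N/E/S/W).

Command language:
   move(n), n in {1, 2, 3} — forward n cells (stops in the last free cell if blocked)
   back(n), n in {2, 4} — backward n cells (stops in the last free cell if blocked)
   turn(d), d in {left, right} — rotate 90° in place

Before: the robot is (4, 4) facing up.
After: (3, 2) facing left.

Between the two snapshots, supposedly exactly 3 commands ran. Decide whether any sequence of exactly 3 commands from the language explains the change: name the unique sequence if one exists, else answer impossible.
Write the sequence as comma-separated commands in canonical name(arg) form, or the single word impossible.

back(2), turn(left), move(1)

key: running move(1) before back(2) would end elsewhere — order is forced
from: (4, 4) facing up
step 1 (back(2)): (4, 2) facing up
step 2 (turn(left)): (4, 2) facing left
step 3 (move(1)): (3, 2) facing left
no other 3-command option fits: unique.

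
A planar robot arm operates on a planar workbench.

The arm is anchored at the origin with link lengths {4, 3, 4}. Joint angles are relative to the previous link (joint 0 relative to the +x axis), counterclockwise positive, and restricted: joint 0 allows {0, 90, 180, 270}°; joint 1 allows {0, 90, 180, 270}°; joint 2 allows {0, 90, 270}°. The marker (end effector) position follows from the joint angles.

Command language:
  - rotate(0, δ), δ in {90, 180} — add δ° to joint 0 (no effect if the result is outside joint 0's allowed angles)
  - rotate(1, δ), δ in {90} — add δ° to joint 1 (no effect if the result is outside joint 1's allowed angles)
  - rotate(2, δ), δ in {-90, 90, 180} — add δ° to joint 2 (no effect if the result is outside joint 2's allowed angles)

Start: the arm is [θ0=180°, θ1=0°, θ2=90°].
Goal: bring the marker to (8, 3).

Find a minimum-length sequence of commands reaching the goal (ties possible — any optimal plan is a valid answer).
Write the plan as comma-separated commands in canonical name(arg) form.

t0: [θ0=180°, θ1=0°, θ2=90°]
step 1 (rotate(0, 180)): [θ0=0°, θ1=0°, θ2=90°]
step 2 (rotate(2, 180)): [θ0=0°, θ1=0°, θ2=270°]
step 3 (rotate(1, 90)): [θ0=0°, θ1=90°, θ2=270°]
no 2-step plan works, so 3 is optimal.

rotate(0, 180), rotate(2, 180), rotate(1, 90)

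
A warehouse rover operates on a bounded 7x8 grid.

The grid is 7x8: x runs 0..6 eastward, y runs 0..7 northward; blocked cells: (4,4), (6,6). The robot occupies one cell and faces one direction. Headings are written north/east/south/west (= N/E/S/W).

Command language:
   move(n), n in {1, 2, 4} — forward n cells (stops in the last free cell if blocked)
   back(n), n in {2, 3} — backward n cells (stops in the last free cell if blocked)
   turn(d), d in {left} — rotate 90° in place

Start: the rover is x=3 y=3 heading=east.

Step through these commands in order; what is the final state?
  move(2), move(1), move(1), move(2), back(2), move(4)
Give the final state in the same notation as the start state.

from: x=3 y=3 heading=east
step 1 (move(2)): x=5 y=3 heading=east
step 2 (move(1)): x=6 y=3 heading=east
step 3 (move(1)): x=6 y=3 heading=east
step 4 (move(2)): x=6 y=3 heading=east
step 5 (back(2)): x=4 y=3 heading=east
step 6 (move(4)): x=6 y=3 heading=east

x=6 y=3 heading=east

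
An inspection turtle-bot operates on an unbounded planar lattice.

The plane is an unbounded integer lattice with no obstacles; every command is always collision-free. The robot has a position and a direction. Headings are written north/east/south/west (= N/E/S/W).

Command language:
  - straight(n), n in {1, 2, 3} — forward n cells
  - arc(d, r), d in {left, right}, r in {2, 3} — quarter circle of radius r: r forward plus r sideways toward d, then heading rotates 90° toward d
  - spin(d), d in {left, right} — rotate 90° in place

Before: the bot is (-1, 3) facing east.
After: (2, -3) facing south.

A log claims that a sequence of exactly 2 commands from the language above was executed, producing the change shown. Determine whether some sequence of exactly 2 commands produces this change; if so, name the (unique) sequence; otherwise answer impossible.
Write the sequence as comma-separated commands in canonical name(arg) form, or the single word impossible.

arc(right, 3), straight(3)

key: position moved to (2,-3) AND the heading swung to S — translation plus rotation needed
start: (-1, 3) facing east
t=1 arc(right, 3) ⇒ (2, 0) facing south
t=2 straight(3) ⇒ (2, -3) facing south
no other 2-command option fits: unique.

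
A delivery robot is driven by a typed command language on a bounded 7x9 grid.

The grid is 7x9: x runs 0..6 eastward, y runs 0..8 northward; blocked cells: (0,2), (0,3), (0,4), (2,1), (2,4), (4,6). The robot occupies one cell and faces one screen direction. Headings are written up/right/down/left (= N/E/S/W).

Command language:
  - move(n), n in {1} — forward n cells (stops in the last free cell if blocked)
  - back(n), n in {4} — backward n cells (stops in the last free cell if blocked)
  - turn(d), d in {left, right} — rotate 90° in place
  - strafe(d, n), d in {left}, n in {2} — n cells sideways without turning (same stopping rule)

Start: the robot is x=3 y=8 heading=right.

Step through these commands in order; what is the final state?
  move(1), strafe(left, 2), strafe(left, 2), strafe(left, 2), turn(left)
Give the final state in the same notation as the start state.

start: x=3 y=8 heading=right
[1] after move(1): x=4 y=8 heading=right
[2] after strafe(left, 2): x=4 y=8 heading=right
[3] after strafe(left, 2): x=4 y=8 heading=right
[4] after strafe(left, 2): x=4 y=8 heading=right
[5] after turn(left): x=4 y=8 heading=up

x=4 y=8 heading=up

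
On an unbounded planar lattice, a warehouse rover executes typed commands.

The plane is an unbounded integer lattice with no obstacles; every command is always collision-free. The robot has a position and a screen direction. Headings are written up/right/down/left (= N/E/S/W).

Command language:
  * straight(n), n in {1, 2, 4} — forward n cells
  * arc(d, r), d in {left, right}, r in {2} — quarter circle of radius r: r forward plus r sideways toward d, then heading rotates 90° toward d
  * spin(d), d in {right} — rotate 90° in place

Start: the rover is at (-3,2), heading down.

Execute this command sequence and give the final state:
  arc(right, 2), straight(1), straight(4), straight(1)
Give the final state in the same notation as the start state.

at (-11,0), heading left

begin: at (-3,2), heading down
t=1 arc(right, 2) ⇒ at (-5,0), heading left
t=2 straight(1) ⇒ at (-6,0), heading left
t=3 straight(4) ⇒ at (-10,0), heading left
t=4 straight(1) ⇒ at (-11,0), heading left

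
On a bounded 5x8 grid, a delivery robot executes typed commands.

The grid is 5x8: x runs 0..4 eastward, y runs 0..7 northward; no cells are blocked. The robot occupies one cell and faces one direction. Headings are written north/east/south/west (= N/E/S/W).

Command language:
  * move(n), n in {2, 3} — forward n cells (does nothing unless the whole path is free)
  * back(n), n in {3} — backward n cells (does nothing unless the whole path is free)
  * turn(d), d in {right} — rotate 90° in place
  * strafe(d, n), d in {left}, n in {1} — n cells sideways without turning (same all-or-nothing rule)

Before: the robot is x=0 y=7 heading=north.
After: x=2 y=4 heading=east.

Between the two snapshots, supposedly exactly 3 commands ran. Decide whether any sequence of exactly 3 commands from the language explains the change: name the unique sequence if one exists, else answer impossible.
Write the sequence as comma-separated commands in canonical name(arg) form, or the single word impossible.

key: cell and facing (now E) both changed — the 3 commands mix motion and turning
start: x=0 y=7 heading=north
t=1 back(3) ⇒ x=0 y=4 heading=north
t=2 turn(right) ⇒ x=0 y=4 heading=east
t=3 move(2) ⇒ x=2 y=4 heading=east
uniquely the one of 125 3-step routes that fits.

back(3), turn(right), move(2)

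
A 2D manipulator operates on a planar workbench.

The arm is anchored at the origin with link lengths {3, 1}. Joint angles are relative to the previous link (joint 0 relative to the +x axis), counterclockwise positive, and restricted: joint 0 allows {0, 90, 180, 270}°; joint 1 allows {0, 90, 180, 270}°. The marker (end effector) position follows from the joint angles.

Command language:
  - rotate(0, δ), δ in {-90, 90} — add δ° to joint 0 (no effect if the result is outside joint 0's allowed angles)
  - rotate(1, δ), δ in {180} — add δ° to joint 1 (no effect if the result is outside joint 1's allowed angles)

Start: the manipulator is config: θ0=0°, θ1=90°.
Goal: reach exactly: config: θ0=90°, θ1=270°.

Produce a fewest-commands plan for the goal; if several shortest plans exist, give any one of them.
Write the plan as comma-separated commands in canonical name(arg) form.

rotate(1, 180), rotate(0, 90)

from: config: θ0=0°, θ1=90°
[1] after rotate(1, 180): config: θ0=0°, θ1=270°
[2] after rotate(0, 90): config: θ0=90°, θ1=270°
minimal: 2 command(s), checked below 2.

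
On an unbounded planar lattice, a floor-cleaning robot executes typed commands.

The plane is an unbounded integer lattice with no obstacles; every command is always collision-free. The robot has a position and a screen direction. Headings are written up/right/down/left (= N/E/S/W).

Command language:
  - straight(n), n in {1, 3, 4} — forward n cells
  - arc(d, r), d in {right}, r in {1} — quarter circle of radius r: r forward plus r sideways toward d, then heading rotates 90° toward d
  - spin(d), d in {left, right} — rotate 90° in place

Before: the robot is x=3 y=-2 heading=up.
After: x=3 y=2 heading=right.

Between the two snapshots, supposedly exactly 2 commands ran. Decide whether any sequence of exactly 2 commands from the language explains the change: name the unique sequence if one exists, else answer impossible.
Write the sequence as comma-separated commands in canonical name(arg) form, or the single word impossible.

straight(4), spin(right)

key: cell and facing (now E) both changed — the 2 commands mix motion and turning
begin: x=3 y=-2 heading=up
1. straight(4) → x=3 y=2 heading=up
2. spin(right) → x=3 y=2 heading=right
uniquely the one of 36 2-step routes that fits.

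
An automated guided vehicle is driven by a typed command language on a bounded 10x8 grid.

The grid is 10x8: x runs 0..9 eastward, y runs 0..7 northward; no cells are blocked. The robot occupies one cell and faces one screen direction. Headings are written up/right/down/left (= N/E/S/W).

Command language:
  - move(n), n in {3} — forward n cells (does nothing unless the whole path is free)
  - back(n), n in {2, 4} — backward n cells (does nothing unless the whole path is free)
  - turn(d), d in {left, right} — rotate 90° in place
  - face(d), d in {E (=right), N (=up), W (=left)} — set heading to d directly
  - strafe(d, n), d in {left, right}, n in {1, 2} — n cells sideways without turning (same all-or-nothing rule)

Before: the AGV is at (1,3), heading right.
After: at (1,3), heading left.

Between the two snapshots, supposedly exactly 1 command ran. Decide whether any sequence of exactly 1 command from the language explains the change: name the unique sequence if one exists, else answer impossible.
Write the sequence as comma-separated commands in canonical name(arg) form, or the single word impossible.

face(W)

key: parked at (1,3) the whole time — nothing moves the robot
start: at (1,3), heading right
1. face(W) → at (1,3), heading left
no other 1-command option fits: unique.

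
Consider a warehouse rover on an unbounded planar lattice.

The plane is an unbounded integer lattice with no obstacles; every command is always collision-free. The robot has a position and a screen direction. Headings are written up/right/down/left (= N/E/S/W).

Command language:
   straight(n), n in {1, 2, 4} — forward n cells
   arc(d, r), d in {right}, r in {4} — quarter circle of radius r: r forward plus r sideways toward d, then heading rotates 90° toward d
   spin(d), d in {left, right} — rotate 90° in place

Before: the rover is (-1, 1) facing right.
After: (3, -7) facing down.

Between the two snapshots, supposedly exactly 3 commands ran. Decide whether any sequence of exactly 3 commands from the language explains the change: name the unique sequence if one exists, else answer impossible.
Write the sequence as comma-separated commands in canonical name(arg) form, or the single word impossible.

arc(right, 4), straight(2), straight(2)

key: cell and facing (now S) both changed — the 3 commands mix motion and turning
initial: (-1, 1) facing right
t=1 arc(right, 4) ⇒ (3, -3) facing down
t=2 straight(2) ⇒ (3, -5) facing down
t=3 straight(2) ⇒ (3, -7) facing down
all 216 alternatives checked — unique.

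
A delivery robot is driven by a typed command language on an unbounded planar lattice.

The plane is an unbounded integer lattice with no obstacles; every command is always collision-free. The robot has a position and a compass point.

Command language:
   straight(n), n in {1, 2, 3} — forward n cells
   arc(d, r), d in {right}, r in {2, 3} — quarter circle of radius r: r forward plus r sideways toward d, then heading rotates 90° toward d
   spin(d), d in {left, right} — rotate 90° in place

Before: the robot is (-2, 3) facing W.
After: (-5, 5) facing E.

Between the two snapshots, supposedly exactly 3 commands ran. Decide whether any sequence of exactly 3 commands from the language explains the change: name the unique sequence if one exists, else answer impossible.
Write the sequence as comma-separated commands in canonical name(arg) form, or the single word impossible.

key: position moved to (-5,5) AND the heading swung to E — translation plus rotation needed
start: (-2, 3) facing W
step 1 (straight(1)): (-3, 3) facing W
step 2 (arc(right, 2)): (-5, 5) facing N
step 3 (spin(right)): (-5, 5) facing E
no rival 3-sequence matches.

straight(1), arc(right, 2), spin(right)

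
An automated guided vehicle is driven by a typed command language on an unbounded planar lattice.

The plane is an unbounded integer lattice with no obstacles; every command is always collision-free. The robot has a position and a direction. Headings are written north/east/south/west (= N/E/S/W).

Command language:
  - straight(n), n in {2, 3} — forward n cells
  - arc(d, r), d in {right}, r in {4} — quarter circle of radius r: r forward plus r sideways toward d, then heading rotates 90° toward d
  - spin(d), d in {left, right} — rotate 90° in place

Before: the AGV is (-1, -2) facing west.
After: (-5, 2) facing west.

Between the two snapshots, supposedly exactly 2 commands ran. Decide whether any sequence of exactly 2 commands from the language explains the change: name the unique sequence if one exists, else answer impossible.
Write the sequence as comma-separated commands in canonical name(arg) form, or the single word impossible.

arc(right, 4), spin(left)

key: still facing W at the end — net rotation zero over 2 steps
start: (-1, -2) facing west
1. arc(right, 4) → (-5, 2) facing north
2. spin(left) → (-5, 2) facing west
no other 2-command option fits: unique.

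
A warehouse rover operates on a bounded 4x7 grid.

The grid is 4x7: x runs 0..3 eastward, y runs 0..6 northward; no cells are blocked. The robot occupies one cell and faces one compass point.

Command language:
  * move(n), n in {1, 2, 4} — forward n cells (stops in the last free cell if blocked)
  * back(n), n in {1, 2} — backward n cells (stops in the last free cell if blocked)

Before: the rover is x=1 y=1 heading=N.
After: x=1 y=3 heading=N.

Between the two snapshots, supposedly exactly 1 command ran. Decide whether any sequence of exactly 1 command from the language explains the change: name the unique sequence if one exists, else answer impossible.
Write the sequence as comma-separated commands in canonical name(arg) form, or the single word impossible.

key: heading stays N — the single command does not turn
t0: x=1 y=1 heading=N
t=1 move(2) ⇒ x=1 y=3 heading=N
no other 1-command option fits: unique.

move(2)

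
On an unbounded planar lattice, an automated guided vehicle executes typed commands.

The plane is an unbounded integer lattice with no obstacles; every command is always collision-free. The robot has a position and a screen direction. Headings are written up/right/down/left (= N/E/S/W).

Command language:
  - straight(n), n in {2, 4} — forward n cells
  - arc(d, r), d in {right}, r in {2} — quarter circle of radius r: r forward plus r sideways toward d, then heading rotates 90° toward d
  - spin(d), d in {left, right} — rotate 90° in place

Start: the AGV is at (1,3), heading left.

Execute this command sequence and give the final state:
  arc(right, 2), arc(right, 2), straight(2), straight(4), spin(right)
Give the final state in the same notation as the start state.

from: at (1,3), heading left
step 1 (arc(right, 2)): at (-1,5), heading up
step 2 (arc(right, 2)): at (1,7), heading right
step 3 (straight(2)): at (3,7), heading right
step 4 (straight(4)): at (7,7), heading right
step 5 (spin(right)): at (7,7), heading down

at (7,7), heading down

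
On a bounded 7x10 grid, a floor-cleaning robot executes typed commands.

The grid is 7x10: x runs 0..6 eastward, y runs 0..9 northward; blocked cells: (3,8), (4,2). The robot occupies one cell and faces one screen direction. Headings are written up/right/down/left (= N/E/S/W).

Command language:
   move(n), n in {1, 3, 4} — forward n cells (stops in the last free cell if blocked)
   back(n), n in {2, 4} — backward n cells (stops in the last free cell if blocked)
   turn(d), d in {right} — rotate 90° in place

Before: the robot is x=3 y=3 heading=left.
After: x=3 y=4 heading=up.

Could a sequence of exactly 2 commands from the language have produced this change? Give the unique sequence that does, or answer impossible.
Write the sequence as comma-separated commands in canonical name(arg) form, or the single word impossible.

key: order matters: swapping turn(right) and move(1) lands elsewhere
from: x=3 y=3 heading=left
[1] after turn(right): x=3 y=3 heading=up
[2] after move(1): x=3 y=4 heading=up
no other 2-command option fits: unique.

turn(right), move(1)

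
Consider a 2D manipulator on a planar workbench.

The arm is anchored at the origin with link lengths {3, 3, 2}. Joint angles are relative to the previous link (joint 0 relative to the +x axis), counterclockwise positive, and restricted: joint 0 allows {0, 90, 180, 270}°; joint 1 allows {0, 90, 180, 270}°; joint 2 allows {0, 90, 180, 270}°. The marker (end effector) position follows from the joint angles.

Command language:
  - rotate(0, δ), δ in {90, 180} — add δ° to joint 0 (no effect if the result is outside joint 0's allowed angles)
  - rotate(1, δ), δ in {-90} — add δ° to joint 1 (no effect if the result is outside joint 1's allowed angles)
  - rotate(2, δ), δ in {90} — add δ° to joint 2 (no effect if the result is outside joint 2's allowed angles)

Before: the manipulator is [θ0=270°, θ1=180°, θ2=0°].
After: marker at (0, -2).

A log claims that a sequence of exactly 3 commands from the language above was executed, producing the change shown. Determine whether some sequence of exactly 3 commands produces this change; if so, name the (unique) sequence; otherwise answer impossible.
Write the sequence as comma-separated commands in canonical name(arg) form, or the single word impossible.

rotate(0, 180), rotate(0, 180), rotate(0, 180)

begin: [θ0=270°, θ1=180°, θ2=0°]
step 1 (rotate(0, 180)): [θ0=90°, θ1=180°, θ2=0°]
step 2 (rotate(0, 180)): [θ0=270°, θ1=180°, θ2=0°]
step 3 (rotate(0, 180)): [θ0=90°, θ1=180°, θ2=0°]
uniquely the one of 64 3-step routes that fits.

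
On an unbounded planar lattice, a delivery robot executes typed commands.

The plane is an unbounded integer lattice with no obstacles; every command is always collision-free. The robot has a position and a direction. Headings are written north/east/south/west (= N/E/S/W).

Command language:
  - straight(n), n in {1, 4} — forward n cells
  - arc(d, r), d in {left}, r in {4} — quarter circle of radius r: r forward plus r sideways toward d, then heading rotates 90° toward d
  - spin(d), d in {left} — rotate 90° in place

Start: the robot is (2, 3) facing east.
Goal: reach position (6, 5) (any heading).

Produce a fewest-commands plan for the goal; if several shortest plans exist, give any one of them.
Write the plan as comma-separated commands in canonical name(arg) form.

straight(4), spin(left), straight(1), straight(1)

t0: (2, 3) facing east
t=1 straight(4) ⇒ (6, 3) facing east
t=2 spin(left) ⇒ (6, 3) facing north
t=3 straight(1) ⇒ (6, 4) facing north
t=4 straight(1) ⇒ (6, 5) facing north
no 3-step plan works, so 4 is optimal.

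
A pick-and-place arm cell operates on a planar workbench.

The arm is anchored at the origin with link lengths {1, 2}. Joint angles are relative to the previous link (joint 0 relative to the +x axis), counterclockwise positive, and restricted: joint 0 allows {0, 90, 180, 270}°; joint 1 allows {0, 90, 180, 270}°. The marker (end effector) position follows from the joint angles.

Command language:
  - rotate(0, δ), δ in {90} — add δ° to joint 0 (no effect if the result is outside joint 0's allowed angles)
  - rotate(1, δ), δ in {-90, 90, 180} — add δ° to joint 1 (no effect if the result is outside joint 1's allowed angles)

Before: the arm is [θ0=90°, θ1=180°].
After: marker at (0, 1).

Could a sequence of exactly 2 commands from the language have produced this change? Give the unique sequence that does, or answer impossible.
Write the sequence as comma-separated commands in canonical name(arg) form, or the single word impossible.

rotate(0, 90), rotate(0, 90)

begin: [θ0=90°, θ1=180°]
1. rotate(0, 90) → [θ0=180°, θ1=180°]
2. rotate(0, 90) → [θ0=270°, θ1=180°]
no rival 2-sequence matches.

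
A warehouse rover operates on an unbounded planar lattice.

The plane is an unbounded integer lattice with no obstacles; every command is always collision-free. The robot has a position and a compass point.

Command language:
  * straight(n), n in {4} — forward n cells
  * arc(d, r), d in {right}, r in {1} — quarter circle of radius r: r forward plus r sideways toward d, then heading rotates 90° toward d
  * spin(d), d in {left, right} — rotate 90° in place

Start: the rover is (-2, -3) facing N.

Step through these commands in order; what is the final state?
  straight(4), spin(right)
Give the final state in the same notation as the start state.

(-2, 1) facing E

from: (-2, -3) facing N
1. straight(4) → (-2, 1) facing N
2. spin(right) → (-2, 1) facing E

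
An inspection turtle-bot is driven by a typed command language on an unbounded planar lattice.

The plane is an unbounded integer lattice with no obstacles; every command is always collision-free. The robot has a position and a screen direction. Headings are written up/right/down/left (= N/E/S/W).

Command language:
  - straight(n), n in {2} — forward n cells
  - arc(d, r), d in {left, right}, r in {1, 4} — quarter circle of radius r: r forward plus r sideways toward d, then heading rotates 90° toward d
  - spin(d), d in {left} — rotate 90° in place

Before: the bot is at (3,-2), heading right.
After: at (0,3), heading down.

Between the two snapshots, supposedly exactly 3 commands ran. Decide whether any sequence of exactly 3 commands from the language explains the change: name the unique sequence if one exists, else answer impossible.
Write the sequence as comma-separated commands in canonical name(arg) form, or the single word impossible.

arc(left, 1), arc(left, 4), spin(left)

key: running spin(left) before arc(left, 1) would end elsewhere — order is forced
initial: at (3,-2), heading right
[1] after arc(left, 1): at (4,-1), heading up
[2] after arc(left, 4): at (0,3), heading left
[3] after spin(left): at (0,3), heading down
no other 3-command option fits: unique.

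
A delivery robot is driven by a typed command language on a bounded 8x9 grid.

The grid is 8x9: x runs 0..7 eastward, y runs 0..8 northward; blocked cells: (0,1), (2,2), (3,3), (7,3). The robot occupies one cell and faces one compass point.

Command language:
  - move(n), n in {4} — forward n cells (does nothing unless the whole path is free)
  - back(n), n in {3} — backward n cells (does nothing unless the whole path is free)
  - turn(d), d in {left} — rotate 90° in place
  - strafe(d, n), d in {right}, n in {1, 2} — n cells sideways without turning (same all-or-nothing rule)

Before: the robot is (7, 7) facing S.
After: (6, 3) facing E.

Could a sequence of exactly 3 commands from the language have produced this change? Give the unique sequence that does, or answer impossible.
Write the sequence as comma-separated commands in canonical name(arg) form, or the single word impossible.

key: position moved to (6,3) AND the heading swung to E — translation plus rotation needed
begin: (7, 7) facing S
[1] after strafe(right, 1): (6, 7) facing S
[2] after move(4): (6, 3) facing S
[3] after turn(left): (6, 3) facing E
all 125 alternatives checked — unique.

strafe(right, 1), move(4), turn(left)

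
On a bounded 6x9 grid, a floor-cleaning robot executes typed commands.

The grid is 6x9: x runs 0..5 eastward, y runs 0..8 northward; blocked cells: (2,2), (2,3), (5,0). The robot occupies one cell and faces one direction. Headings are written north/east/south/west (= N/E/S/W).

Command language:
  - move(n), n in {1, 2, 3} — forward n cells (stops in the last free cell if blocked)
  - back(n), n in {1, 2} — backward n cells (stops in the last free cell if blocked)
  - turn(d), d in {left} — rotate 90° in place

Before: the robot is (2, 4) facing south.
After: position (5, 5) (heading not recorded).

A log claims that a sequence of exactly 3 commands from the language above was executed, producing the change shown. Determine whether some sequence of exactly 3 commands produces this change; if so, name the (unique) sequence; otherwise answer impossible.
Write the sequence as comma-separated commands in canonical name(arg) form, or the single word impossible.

back(1), turn(left), move(3)

key: order matters: swapping back(1) and move(3) lands elsewhere
t0: (2, 4) facing south
1. back(1) → (2, 5) facing south
2. turn(left) → (2, 5) facing east
3. move(3) → (5, 5) facing east
uniquely the one of 216 3-step routes that fits.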